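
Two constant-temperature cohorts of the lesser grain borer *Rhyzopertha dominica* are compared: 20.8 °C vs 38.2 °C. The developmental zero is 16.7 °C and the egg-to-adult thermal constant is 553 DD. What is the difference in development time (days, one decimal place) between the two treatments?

109.2 days

At 20.8 °C: 553 / (20.8 − 16.7) = 553 / 4.1 = 134.878 d.
At 38.2 °C: 553 / (38.2 − 16.7) = 553 / 21.5 = 25.721 d.
Difference = |134.878 − 25.721| = 109.157 ≈ 109.2 days.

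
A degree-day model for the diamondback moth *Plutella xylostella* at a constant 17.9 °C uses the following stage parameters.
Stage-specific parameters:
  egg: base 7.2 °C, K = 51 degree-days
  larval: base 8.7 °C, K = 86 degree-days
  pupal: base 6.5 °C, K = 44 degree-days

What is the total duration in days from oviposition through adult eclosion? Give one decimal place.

18.0 days

egg: 51 / (17.9 − 7.2) = 51 / 10.7 = 4.766 d.
larval: 86 / (17.9 − 8.7) = 86 / 9.2 = 9.348 d.
pupal: 44 / (17.9 − 6.5) = 44 / 11.4 = 3.860 d.
Sum = 17.974 ≈ 18.0 days.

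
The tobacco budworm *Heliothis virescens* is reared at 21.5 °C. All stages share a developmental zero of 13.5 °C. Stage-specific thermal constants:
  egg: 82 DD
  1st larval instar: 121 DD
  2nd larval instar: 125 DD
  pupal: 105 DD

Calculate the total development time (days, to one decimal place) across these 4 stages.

54.1 days

Daily accumulation at 21.5 °C = 21.5 − 13.5 = 8.0 DD/day.
Total K = 82 + 121 + 125 + 105 = 433 DD.
Total duration = 433 / 8.0 = 54.125 ≈ 54.1 days.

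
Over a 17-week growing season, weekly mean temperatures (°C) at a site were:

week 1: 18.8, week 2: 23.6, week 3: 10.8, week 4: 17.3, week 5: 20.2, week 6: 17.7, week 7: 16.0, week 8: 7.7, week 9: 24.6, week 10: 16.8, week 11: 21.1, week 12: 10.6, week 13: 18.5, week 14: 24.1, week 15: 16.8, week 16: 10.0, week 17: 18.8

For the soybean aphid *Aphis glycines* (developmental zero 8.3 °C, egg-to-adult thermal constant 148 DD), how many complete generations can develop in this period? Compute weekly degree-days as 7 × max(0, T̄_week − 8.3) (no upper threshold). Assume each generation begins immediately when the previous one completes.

7 generations

Weekly DD (7 × max(0, T̄ − 8.3)): 73.5, 107.1, 17.5, 63.0, 83.3, 65.8, 53.9, 0.0, 114.1, 59.5, 89.6, 16.1, 71.4, 110.6, 59.5, 11.9, 73.5.
Season total = 1070.3 DD.
Complete generations = ⌊1070.3 / 148⌋ = 7.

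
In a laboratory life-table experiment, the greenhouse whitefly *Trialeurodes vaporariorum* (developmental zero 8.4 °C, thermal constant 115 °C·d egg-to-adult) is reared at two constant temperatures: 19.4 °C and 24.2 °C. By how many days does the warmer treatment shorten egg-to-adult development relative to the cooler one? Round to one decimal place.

3.2 days

At 19.4 °C: 115 / (19.4 − 8.4) = 115 / 11.0 = 10.455 d.
At 24.2 °C: 115 / (24.2 − 8.4) = 115 / 15.8 = 7.278 d.
Difference = |10.455 − 7.278| = 3.176 ≈ 3.2 days.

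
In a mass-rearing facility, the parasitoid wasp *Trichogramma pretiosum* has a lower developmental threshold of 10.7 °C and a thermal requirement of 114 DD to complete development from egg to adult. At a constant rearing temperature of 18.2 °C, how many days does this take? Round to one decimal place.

Daily accumulation = 18.2 − 10.7 = 7.5 DD/day.
Duration = 114 / 7.5 = 15.200 ≈ 15.2 days.

15.2 days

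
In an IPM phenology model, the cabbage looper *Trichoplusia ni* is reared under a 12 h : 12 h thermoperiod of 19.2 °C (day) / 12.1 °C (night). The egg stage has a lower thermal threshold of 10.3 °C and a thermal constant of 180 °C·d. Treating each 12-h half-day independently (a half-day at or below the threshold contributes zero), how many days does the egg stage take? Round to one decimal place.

33.6 days

Day half: max(0, 19.2 − 10.3) × 0.5 = 8.9 × 0.5 = 4.45 DD.
Night half: max(0, 12.1 − 10.3) × 0.5 = 1.8 × 0.5 = 0.90 DD.
Per 24 h: 5.35 DD/day.
Duration = 180 / 5.35 = 33.645 ≈ 33.6 days.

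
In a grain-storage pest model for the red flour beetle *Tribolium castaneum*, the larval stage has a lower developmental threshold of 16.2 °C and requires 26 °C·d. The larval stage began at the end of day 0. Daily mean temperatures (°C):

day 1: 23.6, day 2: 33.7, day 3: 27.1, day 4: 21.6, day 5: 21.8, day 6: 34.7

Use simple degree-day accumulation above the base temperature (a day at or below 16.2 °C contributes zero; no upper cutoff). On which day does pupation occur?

Daily DD above 16.2 °C: 7.4, 17.5, 10.9, 5.4, 5.6, 18.5.
Cumulative: 7.4, 24.9, 35.8, 41.2, 46.8, 65.3.
The total first reaches 26 DD on day 3.

day 3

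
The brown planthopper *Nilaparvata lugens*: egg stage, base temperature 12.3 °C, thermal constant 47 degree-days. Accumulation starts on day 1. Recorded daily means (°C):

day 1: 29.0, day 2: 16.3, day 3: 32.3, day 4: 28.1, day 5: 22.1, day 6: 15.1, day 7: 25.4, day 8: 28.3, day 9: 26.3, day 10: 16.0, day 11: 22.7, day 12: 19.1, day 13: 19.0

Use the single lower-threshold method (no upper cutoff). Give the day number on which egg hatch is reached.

Daily DD above 12.3 °C: 16.7, 4.0, 20.0, 15.8, 9.8, 2.8, 13.1, 16.0, 14.0, 3.7, 10.4, 6.8, 6.7.
Cumulative: 16.7, 20.7, 40.7, 56.5, 66.3, 69.1, 82.2, 98.2, 112.2, 115.9, 126.3, 133.1, 139.8.
The total first reaches 47 DD on day 4.

day 4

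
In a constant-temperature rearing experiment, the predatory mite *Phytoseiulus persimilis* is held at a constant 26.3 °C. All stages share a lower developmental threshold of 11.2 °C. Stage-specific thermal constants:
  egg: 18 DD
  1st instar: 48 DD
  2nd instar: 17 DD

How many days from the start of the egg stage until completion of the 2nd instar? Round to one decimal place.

5.5 days

Daily accumulation at 26.3 °C = 26.3 − 11.2 = 15.1 DD/day.
Total K = 18 + 48 + 17 = 83 DD.
Total duration = 83 / 15.1 = 5.497 ≈ 5.5 days.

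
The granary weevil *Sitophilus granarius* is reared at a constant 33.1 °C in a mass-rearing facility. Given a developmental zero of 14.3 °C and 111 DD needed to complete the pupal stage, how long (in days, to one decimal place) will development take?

5.9 days

Daily accumulation = 33.1 − 14.3 = 18.8 DD/day.
Duration = 111 / 18.8 = 5.904 ≈ 5.9 days.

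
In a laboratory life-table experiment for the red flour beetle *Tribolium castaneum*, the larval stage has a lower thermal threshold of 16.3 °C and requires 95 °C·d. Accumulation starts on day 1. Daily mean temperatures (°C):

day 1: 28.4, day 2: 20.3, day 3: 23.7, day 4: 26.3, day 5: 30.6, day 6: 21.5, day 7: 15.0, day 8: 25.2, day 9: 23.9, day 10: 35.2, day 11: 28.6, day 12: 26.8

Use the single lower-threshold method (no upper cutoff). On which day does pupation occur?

day 11

Daily DD above 16.3 °C: 12.1, 4.0, 7.4, 10.0, 14.3, 5.2, 0.0, 8.9, 7.6, 18.9, 12.3, 10.5.
Cumulative: 12.1, 16.1, 23.5, 33.5, 47.8, 53.0, 53.0, 61.9, 69.5, 88.4, 100.7, 111.2.
The total first reaches 95 DD on day 11.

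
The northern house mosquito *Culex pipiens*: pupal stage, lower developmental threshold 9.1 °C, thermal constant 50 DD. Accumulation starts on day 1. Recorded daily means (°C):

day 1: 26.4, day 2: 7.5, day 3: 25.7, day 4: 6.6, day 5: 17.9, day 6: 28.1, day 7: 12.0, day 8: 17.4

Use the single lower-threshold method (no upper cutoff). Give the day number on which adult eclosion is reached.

Daily DD above 9.1 °C: 17.3, 0.0, 16.6, 0.0, 8.8, 19.0, 2.9, 8.3.
Cumulative: 17.3, 17.3, 33.9, 33.9, 42.7, 61.7, 64.6, 72.9.
The total first reaches 50 DD on day 6.

day 6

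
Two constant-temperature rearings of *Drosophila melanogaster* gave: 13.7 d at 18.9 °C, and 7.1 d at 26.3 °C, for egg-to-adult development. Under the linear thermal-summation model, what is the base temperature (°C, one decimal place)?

10.9 °C

Linear rate model ⇒ the product D·(T − T_b) is constant across temperatures.
13.7·(18.9 − T_b) = 7.1·(26.3 − T_b)
T_b = (13.7·18.9 − 7.1·26.3) / (13.7 − 7.1) = 72.20 / 6.6 = 10.939 °C ≈ 10.9 °C.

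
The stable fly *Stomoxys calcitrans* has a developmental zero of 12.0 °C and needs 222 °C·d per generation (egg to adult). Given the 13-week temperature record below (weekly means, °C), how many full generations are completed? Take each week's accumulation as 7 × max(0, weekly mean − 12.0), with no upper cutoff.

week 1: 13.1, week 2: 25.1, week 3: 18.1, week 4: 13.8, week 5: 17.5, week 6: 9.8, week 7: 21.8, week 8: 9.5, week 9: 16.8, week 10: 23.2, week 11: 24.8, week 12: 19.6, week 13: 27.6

2 generations

Weekly DD (7 × max(0, T̄ − 12.0)): 7.7, 91.7, 42.7, 12.6, 38.5, 0.0, 68.6, 0.0, 33.6, 78.4, 89.6, 53.2, 109.2.
Season total = 625.8 DD.
Complete generations = ⌊625.8 / 222⌋ = 2.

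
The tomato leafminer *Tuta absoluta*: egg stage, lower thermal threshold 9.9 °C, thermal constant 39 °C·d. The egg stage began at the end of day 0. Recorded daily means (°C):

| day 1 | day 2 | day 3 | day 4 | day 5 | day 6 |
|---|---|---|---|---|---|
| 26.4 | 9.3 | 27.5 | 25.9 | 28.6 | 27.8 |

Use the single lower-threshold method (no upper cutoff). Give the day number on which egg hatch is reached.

Daily DD above 9.9 °C: 16.5, 0.0, 17.6, 16.0, 18.7, 17.9.
Cumulative: 16.5, 16.5, 34.1, 50.1, 68.8, 86.7.
The total first reaches 39 DD on day 4.

day 4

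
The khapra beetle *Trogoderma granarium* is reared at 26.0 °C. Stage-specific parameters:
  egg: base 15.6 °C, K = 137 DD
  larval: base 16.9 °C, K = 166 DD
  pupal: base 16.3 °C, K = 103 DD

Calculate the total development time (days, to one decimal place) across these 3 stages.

42.0 days

egg: 137 / (26.0 − 15.6) = 137 / 10.4 = 13.173 d.
larval: 166 / (26.0 − 16.9) = 166 / 9.1 = 18.242 d.
pupal: 103 / (26.0 − 16.3) = 103 / 9.7 = 10.619 d.
Sum = 42.033 ≈ 42.0 days.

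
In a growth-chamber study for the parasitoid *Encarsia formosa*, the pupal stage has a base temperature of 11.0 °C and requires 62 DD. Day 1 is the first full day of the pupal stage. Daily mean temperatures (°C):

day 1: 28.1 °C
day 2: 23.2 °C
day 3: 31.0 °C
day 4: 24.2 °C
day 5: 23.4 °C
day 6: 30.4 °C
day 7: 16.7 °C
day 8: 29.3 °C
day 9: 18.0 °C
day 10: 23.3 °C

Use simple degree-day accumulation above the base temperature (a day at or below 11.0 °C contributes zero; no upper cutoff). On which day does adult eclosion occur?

Daily DD above 11.0 °C: 17.1, 12.2, 20.0, 13.2, 12.4, 19.4, 5.7, 18.3, 7.0, 12.3.
Cumulative: 17.1, 29.3, 49.3, 62.5, 74.9, 94.3, 100.0, 118.3, 125.3, 137.6.
The total first reaches 62 DD on day 4.

day 4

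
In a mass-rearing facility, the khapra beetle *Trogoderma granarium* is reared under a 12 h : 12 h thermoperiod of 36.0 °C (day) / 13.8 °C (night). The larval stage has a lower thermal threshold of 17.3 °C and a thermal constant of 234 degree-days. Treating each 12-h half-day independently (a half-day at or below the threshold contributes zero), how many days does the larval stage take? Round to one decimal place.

25.0 days

Day half: max(0, 36.0 − 17.3) × 0.5 = 18.7 × 0.5 = 9.35 DD.
Night half: max(0, 13.8 − 17.3) × 0.5 = 0.0 × 0.5 = 0.00 DD.
Per 24 h: 9.35 DD/day.
Duration = 234 / 9.35 = 25.027 ≈ 25.0 days.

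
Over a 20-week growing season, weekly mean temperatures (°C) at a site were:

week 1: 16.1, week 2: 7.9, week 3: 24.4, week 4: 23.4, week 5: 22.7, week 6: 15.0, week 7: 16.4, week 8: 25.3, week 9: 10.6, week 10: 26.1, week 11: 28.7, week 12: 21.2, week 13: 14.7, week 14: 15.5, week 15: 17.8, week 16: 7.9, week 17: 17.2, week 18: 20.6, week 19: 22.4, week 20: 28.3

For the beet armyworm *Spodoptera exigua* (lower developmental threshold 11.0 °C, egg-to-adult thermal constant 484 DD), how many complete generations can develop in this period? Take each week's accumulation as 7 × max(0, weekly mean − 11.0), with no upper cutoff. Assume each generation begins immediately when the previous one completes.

2 generations

Weekly DD (7 × max(0, T̄ − 11.0)): 35.7, 0.0, 93.8, 86.8, 81.9, 28.0, 37.8, 100.1, 0.0, 105.7, 123.9, 71.4, 25.9, 31.5, 47.6, 0.0, 43.4, 67.2, 79.8, 121.1.
Season total = 1181.6 DD.
Complete generations = ⌊1181.6 / 484⌋ = 2.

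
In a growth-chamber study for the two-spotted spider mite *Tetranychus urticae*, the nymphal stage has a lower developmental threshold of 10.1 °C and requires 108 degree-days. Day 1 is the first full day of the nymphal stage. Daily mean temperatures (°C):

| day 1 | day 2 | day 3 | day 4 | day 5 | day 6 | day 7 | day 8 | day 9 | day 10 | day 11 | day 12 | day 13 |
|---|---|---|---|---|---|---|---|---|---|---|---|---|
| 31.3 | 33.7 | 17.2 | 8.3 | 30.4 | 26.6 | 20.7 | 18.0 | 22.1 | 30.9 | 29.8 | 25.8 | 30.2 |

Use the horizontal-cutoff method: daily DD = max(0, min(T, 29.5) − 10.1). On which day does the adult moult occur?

Daily DD above 10.1 °C (capped at 19.4): 19.4, 19.4, 7.1, 0.0, 19.4, 16.5, 10.6, 7.9, 12.0, 19.4, 19.4, 15.7, 19.4.
Cumulative: 19.4, 38.8, 45.9, 45.9, 65.3, 81.8, 92.4, 100.3, 112.3, 131.7, 151.1, 166.8, 186.2.
The total first reaches 108 DD on day 9.

day 9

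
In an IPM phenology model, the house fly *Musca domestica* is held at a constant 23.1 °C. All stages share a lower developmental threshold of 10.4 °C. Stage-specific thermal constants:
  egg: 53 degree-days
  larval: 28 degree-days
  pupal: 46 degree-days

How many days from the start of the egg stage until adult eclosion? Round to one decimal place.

10.0 days

Daily accumulation at 23.1 °C = 23.1 − 10.4 = 12.7 DD/day.
Total K = 53 + 28 + 46 = 127 DD.
Total duration = 127 / 12.7 = 10.000 ≈ 10.0 days.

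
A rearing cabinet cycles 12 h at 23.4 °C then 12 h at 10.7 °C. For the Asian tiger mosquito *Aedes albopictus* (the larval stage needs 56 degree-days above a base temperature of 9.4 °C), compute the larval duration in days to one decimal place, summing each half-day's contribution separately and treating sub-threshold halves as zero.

7.3 days

Day half: max(0, 23.4 − 9.4) × 0.5 = 14.0 × 0.5 = 7.00 DD.
Night half: max(0, 10.7 − 9.4) × 0.5 = 1.3 × 0.5 = 0.65 DD.
Per 24 h: 7.65 DD/day.
Duration = 56 / 7.65 = 7.320 ≈ 7.3 days.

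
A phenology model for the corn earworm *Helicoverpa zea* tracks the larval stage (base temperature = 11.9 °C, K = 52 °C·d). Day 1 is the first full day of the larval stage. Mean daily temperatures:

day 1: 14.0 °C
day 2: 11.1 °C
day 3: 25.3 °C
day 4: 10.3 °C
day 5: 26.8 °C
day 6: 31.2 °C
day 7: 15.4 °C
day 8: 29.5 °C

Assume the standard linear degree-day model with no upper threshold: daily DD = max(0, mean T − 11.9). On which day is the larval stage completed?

Daily DD above 11.9 °C: 2.1, 0.0, 13.4, 0.0, 14.9, 19.3, 3.5, 17.6.
Cumulative: 2.1, 2.1, 15.5, 15.5, 30.4, 49.7, 53.2, 70.8.
The total first reaches 52 DD on day 7.

day 7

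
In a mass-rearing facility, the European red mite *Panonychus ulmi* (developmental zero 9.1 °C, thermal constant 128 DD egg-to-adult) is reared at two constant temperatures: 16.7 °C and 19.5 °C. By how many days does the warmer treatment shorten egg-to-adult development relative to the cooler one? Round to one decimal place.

At 16.7 °C: 128 / (16.7 − 9.1) = 128 / 7.6 = 16.842 d.
At 19.5 °C: 128 / (19.5 − 9.1) = 128 / 10.4 = 12.308 d.
Difference = |16.842 − 12.308| = 4.534 ≈ 4.5 days.

4.5 days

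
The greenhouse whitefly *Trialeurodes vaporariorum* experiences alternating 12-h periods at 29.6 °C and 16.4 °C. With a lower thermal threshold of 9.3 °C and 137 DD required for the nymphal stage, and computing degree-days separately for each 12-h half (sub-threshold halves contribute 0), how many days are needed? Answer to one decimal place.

Day half: max(0, 29.6 − 9.3) × 0.5 = 20.3 × 0.5 = 10.15 DD.
Night half: max(0, 16.4 − 9.3) × 0.5 = 7.1 × 0.5 = 3.55 DD.
Per 24 h: 13.70 DD/day.
Duration = 137 / 13.70 = 10.000 ≈ 10.0 days.

10.0 days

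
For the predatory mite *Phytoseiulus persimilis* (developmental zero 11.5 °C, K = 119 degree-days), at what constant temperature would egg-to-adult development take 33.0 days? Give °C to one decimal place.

15.1 °C

Required daily accumulation = 119 / 33.0 = 3.606 DD/day.
T = T_base + 3.606 = 11.5 + 3.606 = 15.106 ≈ 15.1 °C.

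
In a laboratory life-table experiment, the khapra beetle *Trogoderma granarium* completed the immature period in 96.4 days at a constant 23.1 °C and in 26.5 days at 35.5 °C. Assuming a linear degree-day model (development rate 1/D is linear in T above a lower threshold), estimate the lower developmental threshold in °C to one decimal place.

18.4 °C

Under the model K = D·(T − T_b), so D₁·(T₁ − T_b) = D₂·(T₂ − T_b).
96.4·(23.1 − T_b) = 26.5·(35.5 − T_b)
T_b = (96.4·23.1 − 26.5·35.5) / (96.4 − 26.5) = 1286.09 / 69.9 = 18.399 °C ≈ 18.4 °C.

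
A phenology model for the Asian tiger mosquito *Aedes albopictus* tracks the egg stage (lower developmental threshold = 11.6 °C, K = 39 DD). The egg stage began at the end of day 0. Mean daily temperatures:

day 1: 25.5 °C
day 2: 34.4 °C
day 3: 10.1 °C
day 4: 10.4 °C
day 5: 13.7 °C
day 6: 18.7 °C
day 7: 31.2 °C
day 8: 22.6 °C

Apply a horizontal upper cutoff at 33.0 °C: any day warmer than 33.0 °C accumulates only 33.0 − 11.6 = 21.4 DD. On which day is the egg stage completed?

day 6

Daily DD above 11.6 °C (capped at 21.4): 13.9, 21.4, 0.0, 0.0, 2.1, 7.1, 19.6, 11.0.
Cumulative: 13.9, 35.3, 35.3, 35.3, 37.4, 44.5, 64.1, 75.1.
The total first reaches 39 DD on day 6.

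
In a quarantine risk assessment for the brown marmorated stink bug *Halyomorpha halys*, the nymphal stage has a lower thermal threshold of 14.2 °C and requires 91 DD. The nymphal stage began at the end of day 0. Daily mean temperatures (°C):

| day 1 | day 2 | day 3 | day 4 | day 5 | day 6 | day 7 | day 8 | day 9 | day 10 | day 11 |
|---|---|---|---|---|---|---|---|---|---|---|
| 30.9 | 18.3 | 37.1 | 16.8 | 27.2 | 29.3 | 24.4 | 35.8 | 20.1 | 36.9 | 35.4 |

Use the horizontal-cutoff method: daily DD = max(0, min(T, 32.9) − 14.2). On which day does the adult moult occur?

Daily DD above 14.2 °C (capped at 18.7): 16.7, 4.1, 18.7, 2.6, 13.0, 15.1, 10.2, 18.7, 5.9, 18.7, 18.7.
Cumulative: 16.7, 20.8, 39.5, 42.1, 55.1, 70.2, 80.4, 99.1, 105.0, 123.7, 142.4.
The total first reaches 91 DD on day 8.

day 8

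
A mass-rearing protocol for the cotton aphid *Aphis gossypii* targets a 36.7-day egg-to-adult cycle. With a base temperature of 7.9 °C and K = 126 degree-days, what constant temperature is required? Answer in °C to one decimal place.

Required daily accumulation = 126 / 36.7 = 3.433 DD/day.
T = T_base + 3.433 = 7.9 + 3.433 = 11.333 ≈ 11.3 °C.

11.3 °C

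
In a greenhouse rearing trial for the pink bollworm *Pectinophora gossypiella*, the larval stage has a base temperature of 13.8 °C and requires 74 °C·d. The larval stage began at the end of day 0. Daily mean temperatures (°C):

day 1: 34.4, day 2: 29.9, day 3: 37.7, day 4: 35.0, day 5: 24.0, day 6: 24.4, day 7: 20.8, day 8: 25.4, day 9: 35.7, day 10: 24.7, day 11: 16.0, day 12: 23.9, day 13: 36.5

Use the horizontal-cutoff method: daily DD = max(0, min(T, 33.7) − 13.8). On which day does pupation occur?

day 4

Daily DD above 13.8 °C (capped at 19.9): 19.9, 16.1, 19.9, 19.9, 10.2, 10.6, 7.0, 11.6, 19.9, 10.9, 2.2, 10.1, 19.9.
Cumulative: 19.9, 36.0, 55.9, 75.8, 86.0, 96.6, 103.6, 115.2, 135.1, 146.0, 148.2, 158.3, 178.2.
The total first reaches 74 DD on day 4.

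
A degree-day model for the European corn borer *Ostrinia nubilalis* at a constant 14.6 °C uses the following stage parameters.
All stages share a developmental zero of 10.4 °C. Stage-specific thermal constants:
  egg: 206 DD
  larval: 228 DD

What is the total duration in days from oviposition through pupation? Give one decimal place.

103.3 days

Daily accumulation at 14.6 °C = 14.6 − 10.4 = 4.2 DD/day.
Total K = 206 + 228 = 434 DD.
Total duration = 434 / 4.2 = 103.333 ≈ 103.3 days.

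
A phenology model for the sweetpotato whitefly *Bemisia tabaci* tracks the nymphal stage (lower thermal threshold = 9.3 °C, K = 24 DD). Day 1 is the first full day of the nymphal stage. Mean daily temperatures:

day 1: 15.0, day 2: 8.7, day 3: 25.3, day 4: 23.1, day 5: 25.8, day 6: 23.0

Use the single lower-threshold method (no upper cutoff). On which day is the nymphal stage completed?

Daily DD above 9.3 °C: 5.7, 0.0, 16.0, 13.8, 16.5, 13.7.
Cumulative: 5.7, 5.7, 21.7, 35.5, 52.0, 65.7.
The total first reaches 24 DD on day 4.

day 4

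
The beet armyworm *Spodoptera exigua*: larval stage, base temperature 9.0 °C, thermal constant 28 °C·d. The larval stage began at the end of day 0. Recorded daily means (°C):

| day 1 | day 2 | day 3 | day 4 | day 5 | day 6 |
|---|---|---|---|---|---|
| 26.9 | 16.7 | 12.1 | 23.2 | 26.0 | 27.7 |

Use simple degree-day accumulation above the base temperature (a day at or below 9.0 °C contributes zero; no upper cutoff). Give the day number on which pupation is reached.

day 3

Daily DD above 9.0 °C: 17.9, 7.7, 3.1, 14.2, 17.0, 18.7.
Cumulative: 17.9, 25.6, 28.7, 42.9, 59.9, 78.6.
The total first reaches 28 DD on day 3.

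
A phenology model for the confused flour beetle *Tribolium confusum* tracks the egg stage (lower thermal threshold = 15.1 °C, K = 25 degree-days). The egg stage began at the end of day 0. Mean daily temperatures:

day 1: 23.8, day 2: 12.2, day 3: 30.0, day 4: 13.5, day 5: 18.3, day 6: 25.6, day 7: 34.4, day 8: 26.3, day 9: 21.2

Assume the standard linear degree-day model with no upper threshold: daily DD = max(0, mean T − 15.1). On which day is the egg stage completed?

day 5

Daily DD above 15.1 °C: 8.7, 0.0, 14.9, 0.0, 3.2, 10.5, 19.3, 11.2, 6.1.
Cumulative: 8.7, 8.7, 23.6, 23.6, 26.8, 37.3, 56.6, 67.8, 73.9.
The total first reaches 25 DD on day 5.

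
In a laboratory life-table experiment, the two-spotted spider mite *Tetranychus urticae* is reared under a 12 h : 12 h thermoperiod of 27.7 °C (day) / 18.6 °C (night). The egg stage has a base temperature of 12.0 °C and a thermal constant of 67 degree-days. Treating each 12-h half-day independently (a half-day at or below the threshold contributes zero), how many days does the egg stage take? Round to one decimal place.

6.0 days

Day half: max(0, 27.7 − 12.0) × 0.5 = 15.7 × 0.5 = 7.85 DD.
Night half: max(0, 18.6 − 12.0) × 0.5 = 6.6 × 0.5 = 3.30 DD.
Per 24 h: 11.15 DD/day.
Duration = 67 / 11.15 = 6.009 ≈ 6.0 days.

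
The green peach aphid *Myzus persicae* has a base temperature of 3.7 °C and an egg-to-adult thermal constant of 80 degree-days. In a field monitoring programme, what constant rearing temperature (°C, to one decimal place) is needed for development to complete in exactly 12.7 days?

Required daily accumulation = 80 / 12.7 = 6.299 DD/day.
T = T_base + 6.299 = 3.7 + 6.299 = 9.999 ≈ 10.0 °C.

10.0 °C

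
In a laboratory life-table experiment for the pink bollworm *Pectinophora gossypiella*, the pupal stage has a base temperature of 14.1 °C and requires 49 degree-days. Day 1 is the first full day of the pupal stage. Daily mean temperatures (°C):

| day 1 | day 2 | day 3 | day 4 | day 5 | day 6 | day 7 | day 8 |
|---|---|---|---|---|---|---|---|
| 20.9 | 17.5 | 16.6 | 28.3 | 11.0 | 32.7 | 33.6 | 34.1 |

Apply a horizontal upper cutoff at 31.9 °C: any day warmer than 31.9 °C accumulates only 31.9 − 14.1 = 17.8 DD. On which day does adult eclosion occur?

Daily DD above 14.1 °C (capped at 17.8): 6.8, 3.4, 2.5, 14.2, 0.0, 17.8, 17.8, 17.8.
Cumulative: 6.8, 10.2, 12.7, 26.9, 26.9, 44.7, 62.5, 80.3.
The total first reaches 49 DD on day 7.

day 7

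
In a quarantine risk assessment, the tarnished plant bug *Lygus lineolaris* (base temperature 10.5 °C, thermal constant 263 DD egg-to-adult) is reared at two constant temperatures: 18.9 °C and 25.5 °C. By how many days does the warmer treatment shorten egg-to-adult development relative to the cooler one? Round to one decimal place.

At 18.9 °C: 263 / (18.9 − 10.5) = 263 / 8.4 = 31.310 d.
At 25.5 °C: 263 / (25.5 − 10.5) = 263 / 15.0 = 17.533 d.
Difference = |31.310 − 17.533| = 13.776 ≈ 13.8 days.

13.8 days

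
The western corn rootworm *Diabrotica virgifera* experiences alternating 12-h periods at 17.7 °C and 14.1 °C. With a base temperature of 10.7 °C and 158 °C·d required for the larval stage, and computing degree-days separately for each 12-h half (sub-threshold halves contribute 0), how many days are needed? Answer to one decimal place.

Day half: max(0, 17.7 − 10.7) × 0.5 = 7.0 × 0.5 = 3.50 DD.
Night half: max(0, 14.1 − 10.7) × 0.5 = 3.4 × 0.5 = 1.70 DD.
Per 24 h: 5.20 DD/day.
Duration = 158 / 5.20 = 30.385 ≈ 30.4 days.

30.4 days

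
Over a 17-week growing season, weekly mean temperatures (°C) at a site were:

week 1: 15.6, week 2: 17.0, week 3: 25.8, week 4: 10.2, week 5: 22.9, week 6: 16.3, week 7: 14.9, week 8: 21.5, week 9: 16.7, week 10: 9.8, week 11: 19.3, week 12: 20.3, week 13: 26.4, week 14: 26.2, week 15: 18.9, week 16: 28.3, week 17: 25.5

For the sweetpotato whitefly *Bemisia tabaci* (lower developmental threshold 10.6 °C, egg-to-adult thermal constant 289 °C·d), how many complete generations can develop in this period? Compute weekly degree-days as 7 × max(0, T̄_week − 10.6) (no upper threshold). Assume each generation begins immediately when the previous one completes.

3 generations

Weekly DD (7 × max(0, T̄ − 10.6)): 35.0, 44.8, 106.4, 0.0, 86.1, 39.9, 30.1, 76.3, 42.7, 0.0, 60.9, 67.9, 110.6, 109.2, 58.1, 123.9, 104.3.
Season total = 1096.2 DD.
Complete generations = ⌊1096.2 / 289⌋ = 3.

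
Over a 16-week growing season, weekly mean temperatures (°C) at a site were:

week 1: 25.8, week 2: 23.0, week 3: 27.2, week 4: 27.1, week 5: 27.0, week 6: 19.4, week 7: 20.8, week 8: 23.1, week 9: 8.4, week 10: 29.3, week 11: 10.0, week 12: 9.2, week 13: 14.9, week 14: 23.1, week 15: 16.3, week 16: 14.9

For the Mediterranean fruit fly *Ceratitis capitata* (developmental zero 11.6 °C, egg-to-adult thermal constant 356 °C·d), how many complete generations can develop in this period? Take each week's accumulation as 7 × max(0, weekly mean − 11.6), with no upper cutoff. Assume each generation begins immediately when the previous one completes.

Weekly DD (7 × max(0, T̄ − 11.6)): 99.4, 79.8, 109.2, 108.5, 107.8, 54.6, 64.4, 80.5, 0.0, 123.9, 0.0, 0.0, 23.1, 80.5, 32.9, 23.1.
Season total = 987.7 DD.
Complete generations = ⌊987.7 / 356⌋ = 2.

2 generations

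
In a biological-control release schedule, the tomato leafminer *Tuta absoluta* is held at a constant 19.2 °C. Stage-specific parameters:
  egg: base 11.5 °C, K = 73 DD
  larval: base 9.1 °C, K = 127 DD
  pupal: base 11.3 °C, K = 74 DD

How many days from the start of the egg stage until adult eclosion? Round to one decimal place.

31.4 days

egg: 73 / (19.2 − 11.5) = 73 / 7.7 = 9.481 d.
larval: 127 / (19.2 − 9.1) = 127 / 10.1 = 12.574 d.
pupal: 74 / (19.2 − 11.3) = 74 / 7.9 = 9.367 d.
Sum = 31.422 ≈ 31.4 days.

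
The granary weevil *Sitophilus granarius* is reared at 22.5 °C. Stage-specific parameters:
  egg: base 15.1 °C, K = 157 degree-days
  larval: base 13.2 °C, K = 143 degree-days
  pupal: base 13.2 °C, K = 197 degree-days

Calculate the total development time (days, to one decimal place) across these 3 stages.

egg: 157 / (22.5 − 15.1) = 157 / 7.4 = 21.216 d.
larval: 143 / (22.5 − 13.2) = 143 / 9.3 = 15.376 d.
pupal: 197 / (22.5 − 13.2) = 197 / 9.3 = 21.183 d.
Sum = 57.775 ≈ 57.8 days.

57.8 days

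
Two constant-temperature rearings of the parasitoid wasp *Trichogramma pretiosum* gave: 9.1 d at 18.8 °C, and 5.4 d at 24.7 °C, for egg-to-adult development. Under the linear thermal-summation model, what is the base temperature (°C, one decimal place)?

Under the model K = D·(T − T_b), so D₁·(T₁ − T_b) = D₂·(T₂ − T_b).
9.1·(18.8 − T_b) = 5.4·(24.7 − T_b)
T_b = (9.1·18.8 − 5.4·24.7) / (9.1 − 5.4) = 37.70 / 3.7 = 10.189 °C ≈ 10.2 °C.

10.2 °C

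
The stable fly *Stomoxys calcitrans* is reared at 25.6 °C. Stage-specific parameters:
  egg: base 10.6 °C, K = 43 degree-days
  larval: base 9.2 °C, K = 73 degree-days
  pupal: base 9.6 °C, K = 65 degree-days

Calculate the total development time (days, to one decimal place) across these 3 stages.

egg: 43 / (25.6 − 10.6) = 43 / 15.0 = 2.867 d.
larval: 73 / (25.6 − 9.2) = 73 / 16.4 = 4.451 d.
pupal: 65 / (25.6 − 9.6) = 65 / 16.0 = 4.062 d.
Sum = 11.380 ≈ 11.4 days.

11.4 days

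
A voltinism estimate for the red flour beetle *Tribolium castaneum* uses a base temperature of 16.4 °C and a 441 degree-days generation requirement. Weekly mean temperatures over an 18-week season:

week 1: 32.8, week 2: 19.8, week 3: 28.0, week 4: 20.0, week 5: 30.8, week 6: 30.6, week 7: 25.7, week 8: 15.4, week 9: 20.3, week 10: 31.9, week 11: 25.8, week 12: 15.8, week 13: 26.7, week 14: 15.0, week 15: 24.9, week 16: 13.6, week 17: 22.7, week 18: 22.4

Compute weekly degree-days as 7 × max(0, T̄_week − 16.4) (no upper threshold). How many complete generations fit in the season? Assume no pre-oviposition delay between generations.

2 generations

Weekly DD (7 × max(0, T̄ − 16.4)): 114.8, 23.8, 81.2, 25.2, 100.8, 99.4, 65.1, 0.0, 27.3, 108.5, 65.8, 0.0, 72.1, 0.0, 59.5, 0.0, 44.1, 42.0.
Season total = 929.6 DD.
Complete generations = ⌊929.6 / 441⌋ = 2.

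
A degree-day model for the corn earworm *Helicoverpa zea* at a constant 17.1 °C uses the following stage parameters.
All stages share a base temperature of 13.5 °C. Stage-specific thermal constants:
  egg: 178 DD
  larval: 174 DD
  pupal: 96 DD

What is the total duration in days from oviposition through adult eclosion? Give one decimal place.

124.4 days

Daily accumulation at 17.1 °C = 17.1 − 13.5 = 3.6 DD/day.
Total K = 178 + 174 + 96 = 448 DD.
Total duration = 448 / 3.6 = 124.444 ≈ 124.4 days.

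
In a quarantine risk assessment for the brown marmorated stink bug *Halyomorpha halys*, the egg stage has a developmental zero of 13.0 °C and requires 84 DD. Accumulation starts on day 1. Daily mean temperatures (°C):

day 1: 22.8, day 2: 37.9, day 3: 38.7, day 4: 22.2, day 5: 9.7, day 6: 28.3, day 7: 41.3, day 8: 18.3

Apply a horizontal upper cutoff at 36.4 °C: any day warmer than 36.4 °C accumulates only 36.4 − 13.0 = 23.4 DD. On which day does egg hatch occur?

day 7

Daily DD above 13.0 °C (capped at 23.4): 9.8, 23.4, 23.4, 9.2, 0.0, 15.3, 23.4, 5.3.
Cumulative: 9.8, 33.2, 56.6, 65.8, 65.8, 81.1, 104.5, 109.8.
The total first reaches 84 DD on day 7.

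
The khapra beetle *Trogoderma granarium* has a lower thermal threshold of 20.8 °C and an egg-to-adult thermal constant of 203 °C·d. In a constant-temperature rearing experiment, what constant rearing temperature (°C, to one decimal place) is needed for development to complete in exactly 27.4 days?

Required daily accumulation = 203 / 27.4 = 7.409 DD/day.
T = T_base + 7.409 = 20.8 + 7.409 = 28.209 ≈ 28.2 °C.

28.2 °C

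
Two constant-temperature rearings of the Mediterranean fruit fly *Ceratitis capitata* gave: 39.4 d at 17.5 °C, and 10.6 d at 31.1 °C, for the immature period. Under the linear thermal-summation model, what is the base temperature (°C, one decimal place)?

12.5 °C

Linear rate model ⇒ the product D·(T − T_b) is constant across temperatures.
39.4·(17.5 − T_b) = 10.6·(31.1 − T_b)
T_b = (39.4·17.5 − 10.6·31.1) / (39.4 − 10.6) = 359.84 / 28.8 = 12.494 °C ≈ 12.5 °C.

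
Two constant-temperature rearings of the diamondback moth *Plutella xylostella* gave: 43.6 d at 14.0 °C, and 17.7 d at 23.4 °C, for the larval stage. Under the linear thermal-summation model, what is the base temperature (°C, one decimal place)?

7.6 °C

Linear rate model ⇒ the product D·(T − T_b) is constant across temperatures.
43.6·(14.0 − T_b) = 17.7·(23.4 − T_b)
T_b = (43.6·14.0 − 17.7·23.4) / (43.6 − 17.7) = 196.22 / 25.9 = 7.576 °C ≈ 7.6 °C.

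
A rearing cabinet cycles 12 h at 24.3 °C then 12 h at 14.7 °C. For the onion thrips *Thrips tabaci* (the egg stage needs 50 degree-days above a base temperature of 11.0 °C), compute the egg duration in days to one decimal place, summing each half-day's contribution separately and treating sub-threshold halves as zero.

Day half: max(0, 24.3 − 11.0) × 0.5 = 13.3 × 0.5 = 6.65 DD.
Night half: max(0, 14.7 − 11.0) × 0.5 = 3.7 × 0.5 = 1.85 DD.
Per 24 h: 8.50 DD/day.
Duration = 50 / 8.50 = 5.882 ≈ 5.9 days.

5.9 days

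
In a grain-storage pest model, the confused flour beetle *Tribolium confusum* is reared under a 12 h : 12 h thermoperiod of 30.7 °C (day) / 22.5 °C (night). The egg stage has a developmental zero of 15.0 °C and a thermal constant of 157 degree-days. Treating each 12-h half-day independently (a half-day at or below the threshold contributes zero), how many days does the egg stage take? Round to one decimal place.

13.5 days

Day half: max(0, 30.7 − 15.0) × 0.5 = 15.7 × 0.5 = 7.85 DD.
Night half: max(0, 22.5 − 15.0) × 0.5 = 7.5 × 0.5 = 3.75 DD.
Per 24 h: 11.60 DD/day.
Duration = 157 / 11.60 = 13.534 ≈ 13.5 days.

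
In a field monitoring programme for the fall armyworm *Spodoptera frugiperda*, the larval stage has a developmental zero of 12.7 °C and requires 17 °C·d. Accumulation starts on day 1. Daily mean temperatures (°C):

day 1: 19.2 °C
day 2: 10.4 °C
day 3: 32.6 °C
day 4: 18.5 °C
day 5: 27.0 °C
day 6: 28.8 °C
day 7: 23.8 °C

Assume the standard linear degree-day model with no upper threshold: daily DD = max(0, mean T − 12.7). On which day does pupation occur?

Daily DD above 12.7 °C: 6.5, 0.0, 19.9, 5.8, 14.3, 16.1, 11.1.
Cumulative: 6.5, 6.5, 26.4, 32.2, 46.5, 62.6, 73.7.
The total first reaches 17 DD on day 3.

day 3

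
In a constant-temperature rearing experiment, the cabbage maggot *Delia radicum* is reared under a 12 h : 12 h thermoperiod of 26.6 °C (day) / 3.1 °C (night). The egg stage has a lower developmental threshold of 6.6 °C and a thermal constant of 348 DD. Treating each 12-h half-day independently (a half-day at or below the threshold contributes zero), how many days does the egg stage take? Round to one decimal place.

34.8 days

Day half: max(0, 26.6 − 6.6) × 0.5 = 20.0 × 0.5 = 10.00 DD.
Night half: max(0, 3.1 − 6.6) × 0.5 = 0.0 × 0.5 = 0.00 DD.
Per 24 h: 10.00 DD/day.
Duration = 348 / 10.00 = 34.800 ≈ 34.8 days.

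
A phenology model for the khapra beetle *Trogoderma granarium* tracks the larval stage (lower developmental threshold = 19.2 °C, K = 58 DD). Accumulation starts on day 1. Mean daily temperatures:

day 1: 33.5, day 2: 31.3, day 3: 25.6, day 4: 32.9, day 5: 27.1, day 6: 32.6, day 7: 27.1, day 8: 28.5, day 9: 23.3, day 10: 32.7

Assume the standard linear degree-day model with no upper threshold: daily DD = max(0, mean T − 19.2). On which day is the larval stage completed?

Daily DD above 19.2 °C: 14.3, 12.1, 6.4, 13.7, 7.9, 13.4, 7.9, 9.3, 4.1, 13.5.
Cumulative: 14.3, 26.4, 32.8, 46.5, 54.4, 67.8, 75.7, 85.0, 89.1, 102.6.
The total first reaches 58 DD on day 6.

day 6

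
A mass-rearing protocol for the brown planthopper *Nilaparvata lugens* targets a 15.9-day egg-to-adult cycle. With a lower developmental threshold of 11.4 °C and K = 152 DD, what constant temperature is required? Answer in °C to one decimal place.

Required daily accumulation = 152 / 15.9 = 9.560 DD/day.
T = T_base + 9.560 = 11.4 + 9.560 = 20.960 ≈ 21.0 °C.

21.0 °C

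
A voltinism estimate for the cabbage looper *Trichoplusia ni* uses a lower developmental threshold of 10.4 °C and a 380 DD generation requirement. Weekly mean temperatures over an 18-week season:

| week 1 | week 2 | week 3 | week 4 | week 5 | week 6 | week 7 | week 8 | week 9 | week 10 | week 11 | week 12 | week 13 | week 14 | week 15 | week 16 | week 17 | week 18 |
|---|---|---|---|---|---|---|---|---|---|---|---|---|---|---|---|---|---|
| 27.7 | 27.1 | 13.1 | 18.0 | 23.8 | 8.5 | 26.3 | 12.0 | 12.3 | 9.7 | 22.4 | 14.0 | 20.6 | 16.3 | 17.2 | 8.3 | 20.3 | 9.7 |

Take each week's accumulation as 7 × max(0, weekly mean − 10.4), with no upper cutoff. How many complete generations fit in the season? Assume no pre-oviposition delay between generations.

2 generations

Weekly DD (7 × max(0, T̄ − 10.4)): 121.1, 116.9, 18.9, 53.2, 93.8, 0.0, 111.3, 11.2, 13.3, 0.0, 84.0, 25.2, 71.4, 41.3, 47.6, 0.0, 69.3, 0.0.
Season total = 878.5 DD.
Complete generations = ⌊878.5 / 380⌋ = 2.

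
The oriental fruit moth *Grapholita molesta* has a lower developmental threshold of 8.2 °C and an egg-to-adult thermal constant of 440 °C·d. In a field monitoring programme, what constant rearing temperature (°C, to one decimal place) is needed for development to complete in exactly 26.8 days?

24.6 °C

Required daily accumulation = 440 / 26.8 = 16.418 DD/day.
T = T_base + 16.418 = 8.2 + 16.418 = 24.618 ≈ 24.6 °C.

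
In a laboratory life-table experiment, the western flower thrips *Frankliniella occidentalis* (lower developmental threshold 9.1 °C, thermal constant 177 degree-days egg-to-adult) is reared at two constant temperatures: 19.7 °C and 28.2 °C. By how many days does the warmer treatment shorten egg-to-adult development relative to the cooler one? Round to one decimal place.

7.4 days

At 19.7 °C: 177 / (19.7 − 9.1) = 177 / 10.6 = 16.698 d.
At 28.2 °C: 177 / (28.2 − 9.1) = 177 / 19.1 = 9.267 d.
Difference = |16.698 − 9.267| = 7.431 ≈ 7.4 days.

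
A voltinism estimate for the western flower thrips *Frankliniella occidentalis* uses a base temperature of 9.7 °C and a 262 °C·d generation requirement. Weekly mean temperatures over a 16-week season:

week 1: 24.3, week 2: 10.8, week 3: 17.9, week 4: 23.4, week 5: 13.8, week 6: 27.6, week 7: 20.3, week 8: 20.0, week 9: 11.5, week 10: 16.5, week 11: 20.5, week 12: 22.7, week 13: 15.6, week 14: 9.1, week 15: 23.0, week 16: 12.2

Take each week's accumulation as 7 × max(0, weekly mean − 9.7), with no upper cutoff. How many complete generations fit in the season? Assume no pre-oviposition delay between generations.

3 generations

Weekly DD (7 × max(0, T̄ − 9.7)): 102.2, 7.7, 57.4, 95.9, 28.7, 125.3, 74.2, 72.1, 12.6, 47.6, 75.6, 91.0, 41.3, 0.0, 93.1, 17.5.
Season total = 942.2 DD.
Complete generations = ⌊942.2 / 262⌋ = 3.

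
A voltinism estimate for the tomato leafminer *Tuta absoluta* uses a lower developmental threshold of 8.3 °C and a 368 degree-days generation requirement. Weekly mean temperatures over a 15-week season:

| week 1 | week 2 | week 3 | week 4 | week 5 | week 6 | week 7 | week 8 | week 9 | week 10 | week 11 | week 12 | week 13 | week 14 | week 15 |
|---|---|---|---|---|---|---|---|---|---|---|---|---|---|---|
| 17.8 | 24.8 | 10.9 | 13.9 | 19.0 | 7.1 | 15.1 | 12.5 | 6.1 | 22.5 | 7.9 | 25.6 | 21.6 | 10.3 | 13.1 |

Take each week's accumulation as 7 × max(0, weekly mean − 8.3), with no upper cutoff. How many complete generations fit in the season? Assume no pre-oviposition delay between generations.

2 generations

Weekly DD (7 × max(0, T̄ − 8.3)): 66.5, 115.5, 18.2, 39.2, 74.9, 0.0, 47.6, 29.4, 0.0, 99.4, 0.0, 121.1, 93.1, 14.0, 33.6.
Season total = 752.5 DD.
Complete generations = ⌊752.5 / 368⌋ = 2.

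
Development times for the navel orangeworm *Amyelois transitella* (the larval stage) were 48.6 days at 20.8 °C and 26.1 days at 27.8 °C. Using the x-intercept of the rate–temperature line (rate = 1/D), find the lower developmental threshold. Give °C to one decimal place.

12.7 °C

Linear rate model ⇒ the product D·(T − T_b) is constant across temperatures.
48.6·(20.8 − T_b) = 26.1·(27.8 − T_b)
T_b = (48.6·20.8 − 26.1·27.8) / (48.6 − 26.1) = 285.30 / 22.5 = 12.680 °C ≈ 12.7 °C.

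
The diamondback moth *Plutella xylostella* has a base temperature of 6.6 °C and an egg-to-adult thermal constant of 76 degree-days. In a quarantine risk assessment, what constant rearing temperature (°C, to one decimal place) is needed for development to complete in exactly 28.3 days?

Required daily accumulation = 76 / 28.3 = 2.686 DD/day.
T = T_base + 2.686 = 6.6 + 2.686 = 9.286 ≈ 9.3 °C.

9.3 °C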